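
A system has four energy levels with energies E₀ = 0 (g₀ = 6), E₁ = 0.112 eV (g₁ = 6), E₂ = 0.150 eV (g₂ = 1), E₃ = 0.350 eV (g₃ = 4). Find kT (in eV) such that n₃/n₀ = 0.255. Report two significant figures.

n₃/n₀ = (g₃/g₀) exp[−(E₃−E₀)/kT] = 0.255.
⇒ (E₃−E₀)/kT = ln((4/6)/0.255) = ln(2.614) = 0.9609.
kT = 0.350 eV / 0.9609 = 0.36 eV.

0.36 eV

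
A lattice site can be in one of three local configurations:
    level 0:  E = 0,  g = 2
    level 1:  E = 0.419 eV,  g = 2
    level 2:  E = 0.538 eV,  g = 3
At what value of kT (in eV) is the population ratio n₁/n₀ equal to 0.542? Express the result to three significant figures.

n₁/n₀ = (g₁/g₀) exp[−(E₁−E₀)/kT] = 0.542.
⇒ (E₁−E₀)/kT = ln((2/2)/0.542) = ln(1.8450) = 0.61248.
kT = 0.419 eV / 0.61248 = 0.684 eV.

0.684 eV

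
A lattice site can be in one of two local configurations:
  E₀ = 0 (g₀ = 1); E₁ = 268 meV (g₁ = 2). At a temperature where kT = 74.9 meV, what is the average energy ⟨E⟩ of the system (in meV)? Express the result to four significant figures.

Eᵢ/kT = 0, 3.57810.
Z = Σ gᵢe^(−Eᵢ/kT) = 1·e^(−0) + 2·e^(−3.57810) = 1.00000 + 0.0558574 = 1.05586.
⟨E⟩ = Σ Eᵢ gᵢe^(−Eᵢ/kT) / Z = (0·1.00000 + 268·0.0558574) / 1.05586 = 14.18 meV.

14.18 meV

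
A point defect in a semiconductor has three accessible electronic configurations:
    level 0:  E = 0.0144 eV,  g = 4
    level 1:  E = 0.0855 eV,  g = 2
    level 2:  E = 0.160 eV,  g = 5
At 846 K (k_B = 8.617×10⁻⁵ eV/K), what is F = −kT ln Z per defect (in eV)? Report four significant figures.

k_BT = 8.617×10⁻⁵ × 846 K = 0.0728998 eV.
Eᵢ/kT = 0.197531, 1.17284, 2.19479.
Z = Σ gᵢe^(−Eᵢ/kT) = 4·e^(−0.197531) + 2·e^(−1.17284) + 5·e^(−2.19479) = 3.28302 + 0.618973 + 0.556910 = 4.45890.
F = −kT ln Z = −0.0728998 × ln(4.45890) = −0.0728998 × 1.49490 = -0.1090 eV.

-0.1090 eV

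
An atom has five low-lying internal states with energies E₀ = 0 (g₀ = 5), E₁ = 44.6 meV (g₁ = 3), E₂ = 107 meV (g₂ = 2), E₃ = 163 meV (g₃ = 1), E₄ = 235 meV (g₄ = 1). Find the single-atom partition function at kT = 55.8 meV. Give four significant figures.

Eᵢ/kT = 0, 0.799283, 1.91756, 2.92115, 4.21147.
Z = Σ gᵢe^(−Eᵢ/kT) = 5·e^(−0) + 3·e^(−0.799283) + 2·e^(−1.91756) + 1·e^(−2.92115) + 1·e^(−4.21147) = 5.00000 + 1.34895 + 0.293930 + 0.0538717 + 0.0148246 = 6.71158.

Z = 6.712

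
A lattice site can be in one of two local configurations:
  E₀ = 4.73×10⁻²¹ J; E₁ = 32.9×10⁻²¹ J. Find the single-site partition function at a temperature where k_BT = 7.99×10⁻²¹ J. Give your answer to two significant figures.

Eᵢ/kT = 0.5920, 4.118.
Z = Σ e^(−Eᵢ/kT) = e^(−0.5920) + e^(−4.118) = 0.5532 + 0.01628 = 0.5695.

Z = 0.57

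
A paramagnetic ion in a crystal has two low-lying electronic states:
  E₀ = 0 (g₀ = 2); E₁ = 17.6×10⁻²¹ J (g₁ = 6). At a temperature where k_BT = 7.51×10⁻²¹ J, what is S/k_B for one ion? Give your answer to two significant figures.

1.5

Eᵢ/kT = 0, 2.344.
Z = Σ gᵢe^(−Eᵢ/kT) = 2·e^(−0) + 6·e^(−2.344) = 2.000 + 0.5757 = 2.576.
⟨E⟩ = Σ EᵢPᵢ = 3.933 ×10⁻²¹ J.
S/k_B = ln Z + ⟨E⟩/kT = ln(2.576) + 3.933/7.51 = 0.9462 + 0.5237 = 1.5.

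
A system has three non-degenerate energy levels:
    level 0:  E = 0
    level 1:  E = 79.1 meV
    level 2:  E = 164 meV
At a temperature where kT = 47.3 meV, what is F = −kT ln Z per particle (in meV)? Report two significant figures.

Eᵢ/kT = 0, 1.672, 3.467.
Z = Σ e^(−Eᵢ/kT) = e^(−0) + e^(−1.672) + e^(−3.467) = 1.000 + 0.1879 + 0.03121 = 1.219.
F = −kT ln Z = −47.3 × ln(1.219) = −47.3 × 0.1980 = -9.4 meV.

-9.4 meV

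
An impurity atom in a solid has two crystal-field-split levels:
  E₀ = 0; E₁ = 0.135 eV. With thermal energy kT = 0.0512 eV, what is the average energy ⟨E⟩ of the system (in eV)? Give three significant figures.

Eᵢ/kT = 0, 2.6367.
Z = Σ e^(−Eᵢ/kT) = e^(−0) + e^(−2.6367) = 1.0000 + 0.071597 = 1.0716.
⟨E⟩ = Σ Eᵢ e^(−Eᵢ/kT) / Z = (0·1.0000 + 0.135·0.071597) / 1.0716 = 0.00902 eV.

0.00902 eV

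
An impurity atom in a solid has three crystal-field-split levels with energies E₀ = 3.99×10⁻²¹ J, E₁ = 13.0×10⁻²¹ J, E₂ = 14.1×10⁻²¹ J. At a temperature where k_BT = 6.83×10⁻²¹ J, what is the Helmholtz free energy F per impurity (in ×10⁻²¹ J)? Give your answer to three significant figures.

1.24 ×10⁻²¹ J

Eᵢ/kT = 0.58419, 1.9034, 2.0644.
Z = Σ e^(−Eᵢ/kT) = e^(−0.58419) + e^(−1.9034) + e^(−2.0644) = 0.55756 + 0.14906 + 0.12689 = 0.83351.
F = −kT ln Z = −6.83 × ln(0.83351) = −6.83 × -0.18211 = 1.24 ×10⁻²¹ J.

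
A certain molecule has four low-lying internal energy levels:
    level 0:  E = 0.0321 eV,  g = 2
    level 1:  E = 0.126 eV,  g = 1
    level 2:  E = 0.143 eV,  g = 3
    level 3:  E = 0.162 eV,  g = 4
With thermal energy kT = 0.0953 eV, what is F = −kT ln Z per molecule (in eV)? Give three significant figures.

Eᵢ/kT = 0.33683, 1.3221, 1.5005, 1.6999.
Z = Σ gᵢe^(−Eᵢ/kT) = 2·e^(−0.33683) + 1·e^(−1.3221) + 3·e^(−1.5005) + 4·e^(−1.6999) = 1.4281 + 0.26657 + 0.66906 + 0.73081 = 3.0945.
F = −kT ln Z = −0.0953 × ln(3.0945) = −0.0953 × 1.1296 = -0.108 eV.

-0.108 eV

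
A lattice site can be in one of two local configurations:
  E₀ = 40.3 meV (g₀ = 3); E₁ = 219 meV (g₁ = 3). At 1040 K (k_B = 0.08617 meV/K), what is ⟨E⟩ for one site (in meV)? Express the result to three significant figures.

k_BT = 0.08617 × 1040 K = 89.617 meV.
Eᵢ/kT = 0.44969, 2.4437.
Z = Σ gᵢe^(−Eᵢ/kT) = 3·e^(−0.44969) + 3·e^(−2.4437) = 1.9135 + 0.26052 = 2.1740.
⟨E⟩ = Σ Eᵢ gᵢe^(−Eᵢ/kT) / Z = (40.3·1.9135 + 219·0.26052) / 2.1740 = 61.7 meV.

61.7 meV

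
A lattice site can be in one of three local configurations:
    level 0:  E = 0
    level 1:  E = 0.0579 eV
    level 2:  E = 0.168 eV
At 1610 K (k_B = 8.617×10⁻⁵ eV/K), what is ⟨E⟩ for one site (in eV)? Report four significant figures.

0.04507 eV

k_BT = 8.617×10⁻⁵ × 1610 K = 0.138734 eV.
Eᵢ/kT = 0, 0.417345, 1.21095.
Z = Σ e^(−Eᵢ/kT) = e^(−0) + e^(−0.417345) + e^(−1.21095) = 1.00000 + 0.658794 + 0.297914 = 1.95671.
⟨E⟩ = Σ Eᵢ e^(−Eᵢ/kT) / Z = (0·1.00000 + 0.0579·0.658794 + 0.168·0.297914) / 1.95671 = 0.04507 eV.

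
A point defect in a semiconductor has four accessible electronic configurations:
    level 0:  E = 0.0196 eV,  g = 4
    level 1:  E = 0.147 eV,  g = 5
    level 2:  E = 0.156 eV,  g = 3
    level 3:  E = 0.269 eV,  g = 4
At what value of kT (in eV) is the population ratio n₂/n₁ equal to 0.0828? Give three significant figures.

n₂/n₁ = (g₂/g₁) exp[−(E₂−E₁)/kT] = 0.0828.
⇒ (E₂−E₁)/kT = ln((3/5)/0.0828) = ln(7.2464) = 1.9805.
kT = 0.009 eV / 1.9805 = 0.00454 eV.

0.00454 eV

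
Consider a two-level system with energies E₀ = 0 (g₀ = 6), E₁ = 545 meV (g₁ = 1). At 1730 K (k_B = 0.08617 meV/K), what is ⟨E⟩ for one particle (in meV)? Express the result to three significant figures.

k_BT = 0.08617 × 1730 K = 149.07 meV.
Eᵢ/kT = 0, 3.6560.
Z = Σ gᵢe^(−Eᵢ/kT) = 6·e^(−0) + 1·e^(−3.6560) = 6.0000 + 0.025836 = 6.0258.
⟨E⟩ = Σ Eᵢ gᵢe^(−Eᵢ/kT) / Z = (0·6.0000 + 545·0.025836) / 6.0258 = 2.34 meV.

2.34 meV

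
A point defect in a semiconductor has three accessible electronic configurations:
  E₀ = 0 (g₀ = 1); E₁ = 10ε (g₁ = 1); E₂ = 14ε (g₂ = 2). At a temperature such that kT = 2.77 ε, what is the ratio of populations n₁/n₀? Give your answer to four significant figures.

0.02705

n₁/n₀ = (g₁/g₀) exp[−(E₁−E₀)/kT] = (1/1) × exp(−(10ε)/(2.77ε)) = (1/1) × exp(-3.61011) = 0.02705.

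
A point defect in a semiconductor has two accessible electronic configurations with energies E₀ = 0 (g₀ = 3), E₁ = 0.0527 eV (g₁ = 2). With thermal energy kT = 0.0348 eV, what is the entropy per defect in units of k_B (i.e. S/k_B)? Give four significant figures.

Eᵢ/kT = 0, 1.51437.
Z = Σ gᵢe^(−Eᵢ/kT) = 3·e^(−0) + 2·e^(−1.51437) = 3.00000 + 0.439893 = 3.43989.
⟨E⟩ = Σ EᵢPᵢ = 0.00673927 eV.
S/k_B = ln Z + ⟨E⟩/kT = ln(3.43989) + 0.00673927/0.0348 = 1.23544 + 0.193657 = 1.429.

1.429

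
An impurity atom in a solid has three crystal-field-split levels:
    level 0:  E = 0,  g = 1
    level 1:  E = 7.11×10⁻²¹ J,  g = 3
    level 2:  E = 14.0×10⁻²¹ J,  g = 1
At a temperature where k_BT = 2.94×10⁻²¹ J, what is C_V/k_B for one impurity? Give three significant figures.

Eᵢ/kT = 0, 2.4184, 4.7619.
Z = Σ gᵢe^(−Eᵢ/kT) = 1·e^(−0) + 3·e^(−2.4184) + 1·e^(−4.7619) = 1.0000 + 0.26719 + 0.0085494 = 1.2757.
⟨E⟩ = 1.5830, ⟨E²⟩ = 11.901.
C_V/k_B = (⟨E²⟩ − ⟨E⟩²)/(kT)² = (11.901 − 2.5059)/8.6436 = 1.09.

1.09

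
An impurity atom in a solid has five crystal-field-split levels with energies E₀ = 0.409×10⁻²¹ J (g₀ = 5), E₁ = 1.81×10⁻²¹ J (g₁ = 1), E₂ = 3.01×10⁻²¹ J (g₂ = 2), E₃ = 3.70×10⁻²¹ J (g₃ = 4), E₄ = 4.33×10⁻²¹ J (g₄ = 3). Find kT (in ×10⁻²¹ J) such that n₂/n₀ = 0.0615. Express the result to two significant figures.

1.4 ×10⁻²¹ J

n₂/n₀ = (g₂/g₀) exp[−(E₂−E₀)/kT] = 0.0615.
⇒ (E₂−E₀)/kT = ln((2/5)/0.0615) = ln(6.504) = 1.872.
kT = 2.601 ×10⁻²¹ J / 1.872 = 1.4 ×10⁻²¹ J.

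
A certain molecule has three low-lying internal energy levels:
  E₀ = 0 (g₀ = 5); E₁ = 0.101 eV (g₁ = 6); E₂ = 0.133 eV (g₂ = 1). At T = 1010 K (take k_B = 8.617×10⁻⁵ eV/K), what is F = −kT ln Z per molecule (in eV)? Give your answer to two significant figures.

k_BT = 8.617×10⁻⁵ × 1010 K = 0.08703 eV.
Eᵢ/kT = 0, 1.161, 1.528.
Z = Σ gᵢe^(−Eᵢ/kT) = 5·e^(−0) + 6·e^(−1.161) + 1·e^(−1.528) = 5.000 + 1.879 + 0.2170 = 7.096.
F = −kT ln Z = −0.08703 × ln(7.096) = −0.08703 × 1.960 = -0.17 eV.

-0.17 eV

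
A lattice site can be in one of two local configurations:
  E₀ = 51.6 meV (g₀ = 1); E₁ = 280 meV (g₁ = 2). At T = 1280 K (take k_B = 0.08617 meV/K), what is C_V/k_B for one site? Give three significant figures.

k_BT = 0.08617 × 1280 K = 110.30 meV.
Eᵢ/kT = 0.46782, 2.5385.
Z = Σ gᵢe^(−Eᵢ/kT) = 1·e^(−0.46782) + 2·e^(−2.5385) = 0.62637 + 0.15797 = 0.78434.
⟨E⟩ = 97.601 meV, ⟨E²⟩ = 17916 meV².
C_V/k_B = (⟨E²⟩ − ⟨E⟩²)/(kT)² = (17916 − 9526.0)/12166 = 0.690.

0.690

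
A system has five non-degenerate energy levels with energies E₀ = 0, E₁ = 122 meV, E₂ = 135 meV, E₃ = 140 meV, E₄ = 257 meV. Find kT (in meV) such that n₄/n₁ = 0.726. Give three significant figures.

422 meV

n₄/n₁ = exp[−(E₄−E₁)/kT] = 0.726.
⇒ (E₄−E₁)/kT = ln(1/0.726) = ln(1.3774) = 0.32020.
kT = 135 meV / 0.32020 = 422 meV.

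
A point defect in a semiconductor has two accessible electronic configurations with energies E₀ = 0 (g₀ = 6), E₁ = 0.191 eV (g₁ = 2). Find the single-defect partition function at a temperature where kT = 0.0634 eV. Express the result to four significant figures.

Eᵢ/kT = 0, 3.01262.
Z = Σ gᵢe^(−Eᵢ/kT) = 6·e^(−0) + 2·e^(−3.01262) = 6.00000 + 0.0983254 = 6.09833.

Z = 6.098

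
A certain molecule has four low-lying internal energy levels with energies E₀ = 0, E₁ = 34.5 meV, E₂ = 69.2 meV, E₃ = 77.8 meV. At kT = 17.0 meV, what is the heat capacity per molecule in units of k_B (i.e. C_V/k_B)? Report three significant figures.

Eᵢ/kT = 0, 2.0294, 4.0706, 4.5765.
Z = Σ e^(−Eᵢ/kT) = e^(−0) + e^(−2.0294) + e^(−4.0706) + e^(−4.5765) = 1.0000 + 0.13141 + 0.017067 + 0.010291 = 1.1588.
⟨E⟩ = 5.6225 meV, ⟨E²⟩ = 259.26 meV².
C_V/k_B = (⟨E²⟩ − ⟨E⟩²)/(kT)² = (259.26 − 31.613)/289.00 = 0.788.

0.788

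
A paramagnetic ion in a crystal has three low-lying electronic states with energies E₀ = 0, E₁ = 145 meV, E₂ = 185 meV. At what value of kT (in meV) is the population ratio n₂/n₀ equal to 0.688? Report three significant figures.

n₂/n₀ = exp[−(E₂−E₀)/kT] = 0.688.
⇒ (E₂−E₀)/kT = ln(1/0.688) = ln(1.4535) = 0.37397.
kT = 185 meV / 0.37397 = 495 meV.

495 meV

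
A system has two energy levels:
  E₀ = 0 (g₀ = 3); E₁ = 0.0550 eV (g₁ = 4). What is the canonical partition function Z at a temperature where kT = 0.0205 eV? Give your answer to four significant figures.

Z = 3.273

Eᵢ/kT = 0, 2.68293.
Z = Σ gᵢe^(−Eᵢ/kT) = 3·e^(−0) + 4·e^(−2.68293) = 3.00000 + 0.273450 = 3.27345.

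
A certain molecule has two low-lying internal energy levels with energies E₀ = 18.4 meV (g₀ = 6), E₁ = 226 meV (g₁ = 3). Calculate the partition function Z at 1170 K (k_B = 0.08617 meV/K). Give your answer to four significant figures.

k_BT = 0.08617 × 1170 K = 100.819 meV.
Eᵢ/kT = 0.182505, 2.24164.
Z = Σ gᵢe^(−Eᵢ/kT) = 6·e^(−0.182505) + 3·e^(−2.24164) = 4.99908 + 0.318852 = 5.31793.

Z = 5.318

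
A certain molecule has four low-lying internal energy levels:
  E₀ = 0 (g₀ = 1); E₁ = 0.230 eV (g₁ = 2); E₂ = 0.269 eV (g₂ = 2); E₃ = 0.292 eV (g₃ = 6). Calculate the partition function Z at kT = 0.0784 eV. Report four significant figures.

Eᵢ/kT = 0, 2.93367, 3.43112, 3.72449.
Z = Σ gᵢe^(−Eᵢ/kT) = 1·e^(−0) + 2·e^(−2.93367) + 2·e^(−3.43112) + 6·e^(−3.72449) = 1.00000 + 0.106403 + 0.0647014 + 0.144752 = 1.31586.

Z = 1.316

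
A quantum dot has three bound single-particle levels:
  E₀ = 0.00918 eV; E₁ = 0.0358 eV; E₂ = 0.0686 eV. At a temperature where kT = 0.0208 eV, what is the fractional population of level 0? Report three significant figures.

0.749

Eᵢ/kT = 0.44135, 1.7212, 3.2981.
Z = Σ e^(−Eᵢ/kT) = e^(−0.44135) + e^(−1.7212) + e^(−3.2981) = 0.64317 + 0.17885 + 0.036953 = 0.85897.
P₀ = e^(−E₀/kT) / Z = 0.64317/0.85897 = 0.749.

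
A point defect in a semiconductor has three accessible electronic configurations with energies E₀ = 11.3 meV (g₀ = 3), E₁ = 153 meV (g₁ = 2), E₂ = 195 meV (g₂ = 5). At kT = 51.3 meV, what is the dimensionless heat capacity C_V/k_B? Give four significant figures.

Eᵢ/kT = 0.220273, 2.98246, 3.80117.
Z = Σ gᵢe^(−Eᵢ/kT) = 3·e^(−0.220273) + 2·e^(−2.98246) + 5·e^(−3.80117) = 2.40690 + 0.101336 + 0.111723 = 2.61996.
⟨E⟩ = 24.6143 meV, ⟨E²⟩ = 2644.23 meV².
C_V/k_B = (⟨E²⟩ − ⟨E⟩²)/(kT)² = (2644.23 − 605.864)/2631.69 = 0.7745.

0.7745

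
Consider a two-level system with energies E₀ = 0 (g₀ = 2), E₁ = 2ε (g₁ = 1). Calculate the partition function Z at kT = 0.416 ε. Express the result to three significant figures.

Eᵢ/kT = 0, 4.8077.
Z = Σ gᵢe^(−Eᵢ/kT) = 2·e^(−0) + 1·e^(−4.8077) = 2.0000 + 0.0081666 = 2.0082.

Z = 2.01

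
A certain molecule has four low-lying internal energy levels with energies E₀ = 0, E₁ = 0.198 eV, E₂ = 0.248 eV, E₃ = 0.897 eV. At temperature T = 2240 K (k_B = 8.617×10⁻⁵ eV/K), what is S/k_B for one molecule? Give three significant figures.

0.964

k_BT = 8.617×10⁻⁵ × 2240 K = 0.19302 eV.
Eᵢ/kT = 0, 1.0258, 1.2848, 4.6472.
Z = Σ e^(−Eᵢ/kT) = e^(−0) + e^(−1.0258) + e^(−1.2848) + e^(−4.6472) = 1.0000 + 0.35851 + 0.27671 + 0.0095884 = 1.6448.
⟨E⟩ = Σ EᵢPᵢ = 0.090108 eV.
S/k_B = ln Z + ⟨E⟩/kT = ln(1.6448) + 0.090108/0.19302 = 0.49762 + 0.46683 = 0.964.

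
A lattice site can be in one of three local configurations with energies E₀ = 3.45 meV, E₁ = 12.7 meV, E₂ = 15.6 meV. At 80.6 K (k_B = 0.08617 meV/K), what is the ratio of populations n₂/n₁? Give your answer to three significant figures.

0.659

k_BT = 0.08617 × 80.6 K = 6.9453 meV.
n₂/n₁ = exp[−(E₂−E₁)/kT] = exp(−(2.9 meV)/(6.9453 meV)) = exp(-0.41755) = 0.659.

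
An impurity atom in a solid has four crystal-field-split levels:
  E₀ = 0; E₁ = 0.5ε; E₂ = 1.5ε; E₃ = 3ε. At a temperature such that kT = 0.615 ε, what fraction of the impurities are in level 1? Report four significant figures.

0.2883

Eᵢ/kT = 0, 0.813008, 2.43902, 4.87805.
Z = Σ e^(−Eᵢ/kT) = e^(−0) + e^(−0.813008) + e^(−2.43902) + e^(−4.87805) = 1.00000 + 0.443522 + 0.0872463 + 0.00761184 = 1.53838.
P₁ = e^(−E₁/kT) / Z = 0.443522/1.53838 = 0.2883.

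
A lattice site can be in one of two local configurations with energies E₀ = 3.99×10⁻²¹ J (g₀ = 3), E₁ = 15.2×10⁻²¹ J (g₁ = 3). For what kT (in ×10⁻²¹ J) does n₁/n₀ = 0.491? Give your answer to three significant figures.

15.8 ×10⁻²¹ J

n₁/n₀ = (g₁/g₀) exp[−(E₁−E₀)/kT] = 0.491.
⇒ (E₁−E₀)/kT = ln((3/3)/0.491) = ln(2.0367) = 0.71133.
kT = 11.21 ×10⁻²¹ J / 0.71133 = 15.8 ×10⁻²¹ J.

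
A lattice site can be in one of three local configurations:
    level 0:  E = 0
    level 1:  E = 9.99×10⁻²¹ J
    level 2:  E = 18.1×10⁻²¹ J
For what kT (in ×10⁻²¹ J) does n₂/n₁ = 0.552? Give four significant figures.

13.65 ×10⁻²¹ J

n₂/n₁ = exp[−(E₂−E₁)/kT] = 0.552.
⇒ (E₂−E₁)/kT = ln(1/0.552) = ln(1.81159) = 0.594205.
kT = 8.11 ×10⁻²¹ J / 0.594205 = 13.65 ×10⁻²¹ J.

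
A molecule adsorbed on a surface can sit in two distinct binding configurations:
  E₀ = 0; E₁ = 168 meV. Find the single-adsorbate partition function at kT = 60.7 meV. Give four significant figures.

Eᵢ/kT = 0, 2.76771.
Z = Σ e^(−Eᵢ/kT) = e^(−0) + e^(−2.76771) = 1.00000 + 0.0628057 = 1.06281.

Z = 1.063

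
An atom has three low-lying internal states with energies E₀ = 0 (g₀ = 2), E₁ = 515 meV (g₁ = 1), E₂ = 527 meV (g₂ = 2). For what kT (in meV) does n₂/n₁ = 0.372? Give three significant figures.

7.13 meV

n₂/n₁ = (g₂/g₁) exp[−(E₂−E₁)/kT] = 0.372.
⇒ (E₂−E₁)/kT = ln((2/1)/0.372) = ln(5.3763) = 1.6820.
kT = 12 meV / 1.6820 = 7.13 meV.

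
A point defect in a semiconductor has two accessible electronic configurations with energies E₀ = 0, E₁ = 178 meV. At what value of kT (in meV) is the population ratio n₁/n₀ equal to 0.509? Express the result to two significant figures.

260 meV

n₁/n₀ = exp[−(E₁−E₀)/kT] = 0.509.
⇒ (E₁−E₀)/kT = ln(1/0.509) = ln(1.965) = 0.6755.
kT = 178 meV / 0.6755 = 260 meV.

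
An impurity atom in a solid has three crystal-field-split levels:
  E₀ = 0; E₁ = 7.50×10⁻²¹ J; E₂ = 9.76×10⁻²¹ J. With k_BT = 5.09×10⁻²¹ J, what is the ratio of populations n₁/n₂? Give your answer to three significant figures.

1.56

n₁/n₂ = exp[−(E₁−E₂)/kT] = exp(−(-2.26 ×10⁻²¹ J)/(5.09 ×10⁻²¹ J)) = exp(0.44401) = 1.56.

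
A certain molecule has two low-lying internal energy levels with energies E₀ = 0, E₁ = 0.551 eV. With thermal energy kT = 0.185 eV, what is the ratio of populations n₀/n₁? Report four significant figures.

n₀/n₁ = exp[−(E₀−E₁)/kT] = exp(−(-0.551 eV)/(0.185 eV)) = exp(2.97838) = 19.66.

19.66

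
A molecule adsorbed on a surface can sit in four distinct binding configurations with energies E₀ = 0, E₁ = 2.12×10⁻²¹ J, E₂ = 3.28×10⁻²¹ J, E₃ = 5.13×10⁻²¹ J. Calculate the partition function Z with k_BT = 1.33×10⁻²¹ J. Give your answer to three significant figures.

Eᵢ/kT = 0, 1.5940, 2.4662, 3.8571.
Z = Σ e^(−Eᵢ/kT) = e^(−0) + e^(−1.5940) + e^(−2.4662) + e^(−3.8571) = 1.0000 + 0.20311 + 0.084907 + 0.021129 = 1.3091.

Z = 1.31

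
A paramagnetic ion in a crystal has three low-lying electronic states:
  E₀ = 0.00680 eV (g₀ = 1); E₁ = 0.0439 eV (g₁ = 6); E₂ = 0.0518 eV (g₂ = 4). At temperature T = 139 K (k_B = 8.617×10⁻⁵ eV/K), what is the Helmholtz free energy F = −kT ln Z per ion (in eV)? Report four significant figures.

k_BT = 8.617×10⁻⁵ × 139 K = 0.0119776 eV.
Eᵢ/kT = 0.567726, 3.66517, 4.32474.
Z = Σ gᵢe^(−Eᵢ/kT) = 1·e^(−0.567726) + 6·e^(−3.66517) + 4·e^(−4.32474) = 0.566813 + 0.153599 + 0.0529480 = 0.773360.
F = −kT ln Z = −0.0119776 × ln(0.773360) = −0.0119776 × -0.257011 = 0.003078 eV.

0.003078 eV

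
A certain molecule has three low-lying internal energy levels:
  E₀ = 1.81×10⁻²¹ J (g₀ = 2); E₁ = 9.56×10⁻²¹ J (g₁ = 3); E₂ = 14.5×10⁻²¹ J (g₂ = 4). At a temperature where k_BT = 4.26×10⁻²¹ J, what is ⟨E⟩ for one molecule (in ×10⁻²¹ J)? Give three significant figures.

4.17 ×10⁻²¹ J

Eᵢ/kT = 0.42488, 2.2441, 3.4038.
Z = Σ gᵢe^(−Eᵢ/kT) = 2·e^(−0.42488) + 3·e^(−2.2441) + 4·e^(−3.4038) = 1.3077 + 0.31807 + 0.13299 = 1.7588.
⟨E⟩ = Σ Eᵢ gᵢe^(−Eᵢ/kT) / Z = (1.81·1.3077 + 9.56·0.31807 + 14.5·0.13299) / 1.7588 = 4.17 ×10⁻²¹ J.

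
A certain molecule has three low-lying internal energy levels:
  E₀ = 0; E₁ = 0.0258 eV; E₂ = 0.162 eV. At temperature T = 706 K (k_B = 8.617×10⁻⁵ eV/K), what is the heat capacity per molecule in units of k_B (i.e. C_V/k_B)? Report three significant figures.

0.283

k_BT = 8.617×10⁻⁵ × 706 K = 0.060836 eV.
Eᵢ/kT = 0, 0.42409, 2.6629.
Z = Σ e^(−Eᵢ/kT) = e^(−0) + e^(−0.42409) + e^(−2.6629) = 1.0000 + 0.65436 + 0.069746 = 1.7241.
⟨E⟩ = 0.016346 eV, ⟨E²⟩ = 0.0013143 eV².
C_V/k_B = (⟨E²⟩ − ⟨E⟩²)/(kT)² = (0.0013143 − 0.00026719)/0.0037010 = 0.283.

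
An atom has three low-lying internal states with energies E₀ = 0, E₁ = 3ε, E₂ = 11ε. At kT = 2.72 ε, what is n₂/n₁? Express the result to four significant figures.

0.05280

n₂/n₁ = exp[−(E₂−E₁)/kT] = exp(−(8ε)/(2.72ε)) = exp(-2.94118) = 0.05280.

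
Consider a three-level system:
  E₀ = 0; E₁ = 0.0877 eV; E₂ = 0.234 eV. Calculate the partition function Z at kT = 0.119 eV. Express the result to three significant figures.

Eᵢ/kT = 0, 0.73697, 1.9664.
Z = Σ e^(−Eᵢ/kT) = e^(−0) + e^(−0.73697) + e^(−1.9664) = 1.0000 + 0.47856 + 0.13996 = 1.6185.

Z = 1.62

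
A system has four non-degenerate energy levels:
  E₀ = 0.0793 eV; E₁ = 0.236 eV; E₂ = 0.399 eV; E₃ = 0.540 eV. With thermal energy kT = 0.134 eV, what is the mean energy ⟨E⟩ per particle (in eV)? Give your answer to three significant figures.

0.144 eV

Eᵢ/kT = 0.59179, 1.7612, 2.9776, 4.0299.
Z = Σ e^(−Eᵢ/kT) = e^(−0.59179) + e^(−1.7612) + e^(−2.9776) + e^(−4.0299) = 0.55334 + 0.17184 + 0.050915 + 0.017776 = 0.79387.
⟨E⟩ = Σ Eᵢ e^(−Eᵢ/kT) / Z = (0.0793·0.55334 + 0.236·0.17184 + 0.399·0.050915 + 0.540·0.017776) / 0.79387 = 0.144 eV.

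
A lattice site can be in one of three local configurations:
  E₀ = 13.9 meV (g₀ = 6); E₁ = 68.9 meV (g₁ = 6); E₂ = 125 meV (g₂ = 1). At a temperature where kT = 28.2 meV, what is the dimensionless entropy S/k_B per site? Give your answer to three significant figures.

Eᵢ/kT = 0.49291, 2.4433, 4.4326.
Z = Σ gᵢe^(−Eᵢ/kT) = 6·e^(−0.49291) + 6·e^(−2.4433) + 1·e^(−4.4326) = 3.6651 + 0.52124 + 0.011884 = 4.1982.
⟨E⟩ = Σ EᵢPᵢ = 21.043 meV.
S/k_B = ln Z + ⟨E⟩/kT = ln(4.1982) + 21.043/28.2 = 1.4347 + 0.74621 = 2.18.

2.18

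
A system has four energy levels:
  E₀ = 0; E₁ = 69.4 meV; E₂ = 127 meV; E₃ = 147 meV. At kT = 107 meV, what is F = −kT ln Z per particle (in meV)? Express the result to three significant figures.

Eᵢ/kT = 0, 0.64860, 1.1869, 1.3738.
Z = Σ e^(−Eᵢ/kT) = e^(−0) + e^(−0.64860) + e^(−1.1869) + e^(−1.3738) = 1.0000 + 0.52278 + 0.30517 + 0.25314 = 2.0811.
F = −kT ln Z = −107 × ln(2.0811) = −107 × 0.73290 = -78.4 meV.

-78.4 meV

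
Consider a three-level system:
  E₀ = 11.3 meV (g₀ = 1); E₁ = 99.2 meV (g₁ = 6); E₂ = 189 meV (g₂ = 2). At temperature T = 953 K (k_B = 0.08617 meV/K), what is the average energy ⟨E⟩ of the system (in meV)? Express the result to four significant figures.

78.74 meV

k_BT = 0.08617 × 953 K = 82.1200 meV.
Eᵢ/kT = 0.137604, 1.20799, 2.30151.
Z = Σ gᵢe^(−Eᵢ/kT) = 1·e^(−0.137604) + 6·e^(−1.20799) + 2·e^(−2.30151) = 0.871444 + 1.79278 + 0.200215 = 2.86444.
⟨E⟩ = Σ Eᵢ gᵢe^(−Eᵢ/kT) / Z = (11.3·0.871444 + 99.2·1.79278 + 189·0.200215) / 2.86444 = 78.74 meV.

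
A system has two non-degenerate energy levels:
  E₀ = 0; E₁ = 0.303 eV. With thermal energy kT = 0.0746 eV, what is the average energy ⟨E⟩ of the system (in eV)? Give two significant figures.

0.0051 eV

Eᵢ/kT = 0, 4.062.
Z = Σ e^(−Eᵢ/kT) = e^(−0) + e^(−4.062) = 1.000 + 0.01721 = 1.017.
⟨E⟩ = Σ Eᵢ e^(−Eᵢ/kT) / Z = (0·1.000 + 0.303·0.01721) / 1.017 = 0.0051 eV.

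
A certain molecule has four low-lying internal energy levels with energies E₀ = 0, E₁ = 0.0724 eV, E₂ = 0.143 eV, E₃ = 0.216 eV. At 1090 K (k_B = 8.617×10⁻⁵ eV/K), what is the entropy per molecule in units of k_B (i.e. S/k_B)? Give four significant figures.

1.093

k_BT = 8.617×10⁻⁵ × 1090 K = 0.0939253 eV.
Eᵢ/kT = 0, 0.770825, 1.52249, 2.29970.
Z = Σ e^(−Eᵢ/kT) = e^(−0) + e^(−0.770825) + e^(−1.52249) + e^(−2.29970) = 1.00000 + 0.462631 + 0.218168 + 0.100289 = 1.78109.
⟨E⟩ = Σ EᵢPᵢ = 0.0484843 eV.
S/k_B = ln Z + ⟨E⟩/kT = ln(1.78109) + 0.0484843/0.0939253 = 0.577226 + 0.516201 = 1.093.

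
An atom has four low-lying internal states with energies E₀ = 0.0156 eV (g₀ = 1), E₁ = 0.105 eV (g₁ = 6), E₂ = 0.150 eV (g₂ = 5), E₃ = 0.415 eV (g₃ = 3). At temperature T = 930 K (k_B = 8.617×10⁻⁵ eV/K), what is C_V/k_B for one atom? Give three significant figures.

k_BT = 8.617×10⁻⁵ × 930 K = 0.080138 eV.
Eᵢ/kT = 0.19466, 1.3102, 1.8718, 5.1786.
Z = Σ gᵢe^(−Eᵢ/kT) = 1·e^(−0.19466) + 6·e^(−1.3102) + 5·e^(−1.8718) + 3·e^(−5.1786) = 0.82311 + 1.6186 + 0.76923 + 0.016908 = 3.2278.
⟨E⟩ = 0.094552 eV, ⟨E²⟩ = 0.011855 eV².
C_V/k_B = (⟨E²⟩ − ⟨E⟩²)/(kT)² = (0.011855 − 0.0089401)/0.0064221 = 0.454.

0.454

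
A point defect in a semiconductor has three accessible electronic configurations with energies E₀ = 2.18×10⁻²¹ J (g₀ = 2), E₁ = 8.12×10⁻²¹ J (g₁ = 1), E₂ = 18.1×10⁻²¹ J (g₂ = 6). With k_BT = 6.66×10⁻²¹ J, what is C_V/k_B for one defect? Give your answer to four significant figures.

Eᵢ/kT = 0.327327, 1.21922, 2.71772.
Z = Σ gᵢe^(−Eᵢ/kT) = 2·e^(−0.327327) + 1·e^(−1.21922) + 6·e^(−2.71772) = 1.44170 + 0.295461 + 0.396151 = 2.13331.
⟨E⟩ = 5.95899, ⟨E²⟩ = 73.1800.
C_V/k_B = (⟨E²⟩ − ⟨E⟩²)/(kT)² = (73.1800 − 35.5096)/44.3556 = 0.8493.

0.8493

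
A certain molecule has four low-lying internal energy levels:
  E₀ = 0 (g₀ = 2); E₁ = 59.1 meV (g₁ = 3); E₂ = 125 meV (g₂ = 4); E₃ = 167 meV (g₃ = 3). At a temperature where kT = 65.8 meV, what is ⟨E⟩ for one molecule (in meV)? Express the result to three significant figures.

46.0 meV

Eᵢ/kT = 0, 0.89818, 1.8997, 2.5380.
Z = Σ gᵢe^(−Eᵢ/kT) = 2·e^(−0) + 3·e^(−0.89818) + 4·e^(−1.8997) + 3·e^(−2.5380) = 2.0000 + 1.2219 + 0.59845 + 0.23707 = 4.0574.
⟨E⟩ = Σ Eᵢ gᵢe^(−Eᵢ/kT) / Z = (0·2.0000 + 59.1·1.2219 + 125·0.59845 + 167·0.23707) / 4.0574 = 46.0 meV.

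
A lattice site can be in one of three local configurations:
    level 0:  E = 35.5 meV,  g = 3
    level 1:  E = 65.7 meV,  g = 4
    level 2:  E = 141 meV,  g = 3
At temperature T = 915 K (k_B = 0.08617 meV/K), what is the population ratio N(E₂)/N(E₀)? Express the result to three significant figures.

0.262

k_BT = 0.08617 × 915 K = 78.846 meV.
n₂/n₀ = (g₂/g₀) exp[−(E₂−E₀)/kT] = (3/3) × exp(−(105.5 meV)/(78.846 meV)) = (3/3) × exp(-1.3381) = 0.262.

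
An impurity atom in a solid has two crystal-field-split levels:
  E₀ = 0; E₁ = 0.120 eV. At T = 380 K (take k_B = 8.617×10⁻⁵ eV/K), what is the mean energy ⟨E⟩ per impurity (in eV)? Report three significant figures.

k_BT = 8.617×10⁻⁵ × 380 K = 0.032745 eV.
Eᵢ/kT = 0, 3.6647.
Z = Σ e^(−Eᵢ/kT) = e^(−0) + e^(−3.6647) = 1.0000 + 0.025612 = 1.0256.
⟨E⟩ = Σ Eᵢ e^(−Eᵢ/kT) / Z = (0·1.0000 + 0.120·0.025612) / 1.0256 = 0.00300 eV.

0.00300 eV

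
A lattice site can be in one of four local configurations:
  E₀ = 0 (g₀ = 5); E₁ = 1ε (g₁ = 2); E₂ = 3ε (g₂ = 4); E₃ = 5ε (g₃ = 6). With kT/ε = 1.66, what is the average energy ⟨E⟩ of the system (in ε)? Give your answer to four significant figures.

Eᵢ/kT = 0, 0.602410, 1.80723, 3.01205.
Z = Σ gᵢe^(−Eᵢ/kT) = 5·e^(−0) + 2·e^(−0.602410) + 4·e^(−1.80723) + 6·e^(−3.01205) = 5.00000 + 1.09498 + 0.656432 + 0.295144 = 7.04656.
⟨E⟩ = Σ Eᵢ gᵢe^(−Eᵢ/kT) / Z = (0·5.00000 + 1·1.09498 + 3·0.656432 + 5·0.295144) / 7.04656 = 0.6443 ε.

0.6443 ε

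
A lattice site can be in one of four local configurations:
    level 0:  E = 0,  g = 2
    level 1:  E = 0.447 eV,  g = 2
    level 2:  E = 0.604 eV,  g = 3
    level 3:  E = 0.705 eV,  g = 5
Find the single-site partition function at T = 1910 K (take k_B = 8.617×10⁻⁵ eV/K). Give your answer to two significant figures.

Z = 2.3

k_BT = 8.617×10⁻⁵ × 1910 K = 0.1646 eV.
Eᵢ/kT = 0, 2.716, 3.670, 4.283.
Z = Σ gᵢe^(−Eᵢ/kT) = 2·e^(−0) + 2·e^(−2.716) + 3·e^(−3.670) + 5·e^(−4.283) = 2.000 + 0.1323 + 0.07643 + 0.06901 = 2.278.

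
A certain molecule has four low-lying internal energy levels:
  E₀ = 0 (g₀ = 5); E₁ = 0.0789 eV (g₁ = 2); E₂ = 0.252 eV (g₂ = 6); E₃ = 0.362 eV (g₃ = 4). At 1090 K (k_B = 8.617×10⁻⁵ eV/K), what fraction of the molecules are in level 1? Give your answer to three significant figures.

k_BT = 8.617×10⁻⁵ × 1090 K = 0.093925 eV.
Eᵢ/kT = 0, 0.84003, 2.6830, 3.8541.
Z = Σ gᵢe^(−Eᵢ/kT) = 5·e^(−0) + 2·e^(−0.84003) + 6·e^(−2.6830) + 4·e^(−3.8541) = 5.0000 + 0.86340 + 0.41015 + 0.084771 = 6.3583.
P₁ = g₁ e^(−E₁/kT) / Z = 0.86340/6.3583 = 0.136.

0.136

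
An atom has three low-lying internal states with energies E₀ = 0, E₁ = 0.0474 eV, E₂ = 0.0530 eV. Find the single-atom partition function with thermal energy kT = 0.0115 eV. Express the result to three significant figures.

Z = 1.03

Eᵢ/kT = 0, 4.1217, 4.6087.
Z = Σ e^(−Eᵢ/kT) = e^(−0) + e^(−4.1217) + e^(−4.6087) = 1.0000 + 0.016217 + 0.0099648 = 1.0262.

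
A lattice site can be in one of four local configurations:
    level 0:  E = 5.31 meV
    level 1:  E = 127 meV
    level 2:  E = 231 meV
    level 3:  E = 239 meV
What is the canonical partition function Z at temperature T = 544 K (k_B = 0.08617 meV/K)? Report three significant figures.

Z = 0.973

k_BT = 0.08617 × 544 K = 46.876 meV.
Eᵢ/kT = 0.11328, 2.7093, 4.9279, 5.0986.
Z = Σ e^(−Eᵢ/kT) = e^(−0.11328) + e^(−2.7093) + e^(−4.9279) + e^(−5.0986) = 0.89290 + 0.066583 + 0.0072417 + 0.0061053 = 0.97283.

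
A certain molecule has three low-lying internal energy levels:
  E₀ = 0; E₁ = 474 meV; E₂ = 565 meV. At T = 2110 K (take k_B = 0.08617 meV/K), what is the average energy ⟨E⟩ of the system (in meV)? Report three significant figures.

53.8 meV

k_BT = 0.08617 × 2110 K = 181.82 meV.
Eᵢ/kT = 0, 2.6070, 3.1075.
Z = Σ e^(−Eᵢ/kT) = e^(−0) + e^(−2.6070) + e^(−3.1075) = 1.0000 + 0.073755 + 0.044713 = 1.1185.
⟨E⟩ = Σ Eᵢ e^(−Eᵢ/kT) / Z = (0·1.0000 + 474·0.073755 + 565·0.044713) / 1.1185 = 53.8 meV.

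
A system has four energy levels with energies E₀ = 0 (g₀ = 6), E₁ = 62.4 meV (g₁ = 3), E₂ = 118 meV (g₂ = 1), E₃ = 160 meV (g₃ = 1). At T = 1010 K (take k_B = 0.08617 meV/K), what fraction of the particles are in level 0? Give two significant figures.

0.76

k_BT = 0.08617 × 1010 K = 87.03 meV.
Eᵢ/kT = 0, 0.7170, 1.356, 1.838.
Z = Σ gᵢe^(−Eᵢ/kT) = 6·e^(−0) + 3·e^(−0.7170) + 1·e^(−1.356) + 1·e^(−1.838) = 6.000 + 1.465 + 0.2577 + 0.1591 = 7.882.
P₀ = g₀ e^(−E₀/kT) / Z = 6.000/7.882 = 0.76.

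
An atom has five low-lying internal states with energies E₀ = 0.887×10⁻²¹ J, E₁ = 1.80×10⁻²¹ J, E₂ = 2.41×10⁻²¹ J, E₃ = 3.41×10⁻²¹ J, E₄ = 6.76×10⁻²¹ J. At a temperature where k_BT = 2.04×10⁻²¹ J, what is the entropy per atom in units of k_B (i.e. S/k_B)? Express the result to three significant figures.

Eᵢ/kT = 0.43480, 0.88235, 1.1814, 1.6716, 3.3137.
Z = Σ e^(−Eᵢ/kT) = e^(−0.43480) + e^(−0.88235) + e^(−1.1814) + e^(−1.6716) + e^(−3.3137) = 0.64739 + 0.41381 + 0.30685 + 0.18795 + 0.036381 = 1.5924.
⟨E⟩ = Σ EᵢPᵢ = 1.8497 ×10⁻²¹ J.
S/k_B = ln Z + ⟨E⟩/kT = ln(1.5924) + 1.8497/2.04 = 0.46524 + 0.90672 = 1.37.

1.37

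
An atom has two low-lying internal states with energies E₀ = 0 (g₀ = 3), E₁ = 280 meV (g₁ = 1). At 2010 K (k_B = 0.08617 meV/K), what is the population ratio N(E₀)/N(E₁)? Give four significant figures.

15.11

k_BT = 0.08617 × 2010 K = 173.202 meV.
n₀/n₁ = (g₀/g₁) exp[−(E₀−E₁)/kT] = (3/1) × exp(−(-280 meV)/(173.202 meV)) = (3/1) × exp(1.61661) = 15.11.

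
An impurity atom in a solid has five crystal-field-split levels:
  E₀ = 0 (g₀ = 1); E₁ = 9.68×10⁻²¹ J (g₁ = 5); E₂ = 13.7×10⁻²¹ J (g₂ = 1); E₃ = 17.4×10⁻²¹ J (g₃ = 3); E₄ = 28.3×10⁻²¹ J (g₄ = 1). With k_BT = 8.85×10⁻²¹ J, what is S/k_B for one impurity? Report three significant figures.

2.14

Eᵢ/kT = 0, 1.0938, 1.5480, 1.9661, 3.1977.
Z = Σ gᵢe^(−Eᵢ/kT) = 1·e^(−0) + 5·e^(−1.0938) + 1·e^(−1.5480) + 3·e^(−1.9661) + 1·e^(−3.1977) = 1.0000 + 1.6747 + 0.21267 + 0.42001 + 0.040856 = 3.3482.
⟨E⟩ = Σ EᵢPᵢ = 8.2400 ×10⁻²¹ J.
S/k_B = ln Z + ⟨E⟩/kT = ln(3.3482) + 8.2400/8.85 = 1.2084 + 0.93107 = 2.14.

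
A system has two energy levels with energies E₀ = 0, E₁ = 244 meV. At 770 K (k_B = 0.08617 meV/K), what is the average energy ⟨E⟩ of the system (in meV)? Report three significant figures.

k_BT = 0.08617 × 770 K = 66.351 meV.
Eᵢ/kT = 0, 3.6774.
Z = Σ e^(−Eᵢ/kT) = e^(−0) + e^(−3.6774) = 1.0000 + 0.025289 = 1.0253.
⟨E⟩ = Σ Eᵢ e^(−Eᵢ/kT) / Z = (0·1.0000 + 244·0.025289) / 1.0253 = 6.02 meV.

6.02 meV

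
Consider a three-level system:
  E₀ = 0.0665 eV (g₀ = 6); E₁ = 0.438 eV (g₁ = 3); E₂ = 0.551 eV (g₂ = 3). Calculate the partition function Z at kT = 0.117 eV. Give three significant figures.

Z = 3.50

Eᵢ/kT = 0.56838, 3.7436, 4.7094.
Z = Σ gᵢe^(−Eᵢ/kT) = 6·e^(−0.56838) + 3·e^(−3.7436) + 3·e^(−4.7094) = 3.3987 + 0.071006 + 0.027031 = 3.4967.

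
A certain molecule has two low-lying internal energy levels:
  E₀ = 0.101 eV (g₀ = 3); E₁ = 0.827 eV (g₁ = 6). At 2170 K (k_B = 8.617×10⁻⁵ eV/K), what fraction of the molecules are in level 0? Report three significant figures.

k_BT = 8.617×10⁻⁵ × 2170 K = 0.18699 eV.
Eᵢ/kT = 0.54014, 4.4227.
Z = Σ gᵢe^(−Eᵢ/kT) = 3·e^(−0.54014) + 6·e^(−4.4227) = 1.7480 + 0.072011 = 1.8200.
P₀ = g₀ e^(−E₀/kT) / Z = 1.7480/1.8200 = 0.960.

0.960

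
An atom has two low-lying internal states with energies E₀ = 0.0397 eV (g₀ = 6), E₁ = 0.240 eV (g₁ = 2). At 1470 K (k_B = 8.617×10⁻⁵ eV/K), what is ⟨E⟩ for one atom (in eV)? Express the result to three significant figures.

k_BT = 8.617×10⁻⁵ × 1470 K = 0.12667 eV.
Eᵢ/kT = 0.31341, 1.8947.
Z = Σ gᵢe^(−Eᵢ/kT) = 6·e^(−0.31341) + 2·e^(−1.8947) = 4.3857 + 0.30073 = 4.6864.
⟨E⟩ = Σ Eᵢ gᵢe^(−Eᵢ/kT) / Z = (0.0397·4.3857 + 0.240·0.30073) / 4.6864 = 0.0526 eV.

0.0526 eV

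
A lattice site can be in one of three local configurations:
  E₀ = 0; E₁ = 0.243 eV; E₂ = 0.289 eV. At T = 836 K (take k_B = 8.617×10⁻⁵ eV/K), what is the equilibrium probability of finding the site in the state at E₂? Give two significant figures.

0.017

k_BT = 8.617×10⁻⁵ × 836 K = 0.07204 eV.
Eᵢ/kT = 0, 3.373, 4.012.
Z = Σ e^(−Eᵢ/kT) = e^(−0) + e^(−3.373) + e^(−4.012) = 1.000 + 0.03429 + 0.01810 = 1.052.
P₂ = e^(−E₂/kT) / Z = 0.01810/1.052 = 0.017.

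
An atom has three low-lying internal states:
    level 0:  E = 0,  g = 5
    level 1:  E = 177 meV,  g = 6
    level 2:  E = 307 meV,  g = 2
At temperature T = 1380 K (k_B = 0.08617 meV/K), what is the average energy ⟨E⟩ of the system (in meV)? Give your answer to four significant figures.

43.99 meV

k_BT = 0.08617 × 1380 K = 118.915 meV.
Eᵢ/kT = 0, 1.48846, 2.58168.
Z = Σ gᵢe^(−Eᵢ/kT) = 5·e^(−0) + 6·e^(−1.48846) + 2·e^(−2.58168) = 5.00000 + 1.35432 + 0.151294 = 6.50561.
⟨E⟩ = Σ Eᵢ gᵢe^(−Eᵢ/kT) / Z = (0·5.00000 + 177·1.35432 + 307·0.151294) / 6.50561 = 43.99 meV.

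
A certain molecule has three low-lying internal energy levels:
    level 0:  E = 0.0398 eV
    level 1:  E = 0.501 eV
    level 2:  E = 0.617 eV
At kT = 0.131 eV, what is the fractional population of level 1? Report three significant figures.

Eᵢ/kT = 0.30382, 3.8244, 4.7099.
Z = Σ e^(−Eᵢ/kT) = e^(−0.30382) + e^(−3.8244) + e^(−4.7099) = 0.73799 + 0.021832 + 0.0090057 = 0.76883.
P₁ = e^(−E₁/kT) / Z = 0.021832/0.76883 = 0.0284.

0.0284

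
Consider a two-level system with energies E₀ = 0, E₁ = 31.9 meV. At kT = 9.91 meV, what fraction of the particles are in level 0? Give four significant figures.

Eᵢ/kT = 0, 3.21897.
Z = Σ e^(−Eᵢ/kT) = e^(−0) + e^(−3.21897) = 1.00000 + 0.0399962 = 1.04000.
P₀ = e^(−E₀/kT) / Z = 1.00000/1.04000 = 0.9615.

0.9615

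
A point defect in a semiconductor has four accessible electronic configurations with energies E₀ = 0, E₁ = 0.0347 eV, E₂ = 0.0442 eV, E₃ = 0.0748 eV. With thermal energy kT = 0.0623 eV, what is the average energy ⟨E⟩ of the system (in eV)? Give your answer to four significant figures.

Eᵢ/kT = 0, 0.556982, 0.709470, 1.20064.
Z = Σ e^(−Eᵢ/kT) = e^(−0) + e^(−0.556982) + e^(−0.709470) + e^(−1.20064) = 1.00000 + 0.572936 + 0.491905 + 0.301002 = 2.36584.
⟨E⟩ = Σ Eᵢ e^(−Eᵢ/kT) / Z = (0·1.00000 + 0.0347·0.572936 + 0.0442·0.491905 + 0.0748·0.301002) / 2.36584 = 0.02711 eV.

0.02711 eV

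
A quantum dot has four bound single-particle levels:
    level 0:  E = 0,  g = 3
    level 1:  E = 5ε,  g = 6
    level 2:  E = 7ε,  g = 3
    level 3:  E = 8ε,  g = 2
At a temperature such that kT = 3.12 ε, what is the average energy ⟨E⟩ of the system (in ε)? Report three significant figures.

2.03 ε

Eᵢ/kT = 0, 1.6026, 2.2436, 2.5641.
Z = Σ gᵢe^(−Eᵢ/kT) = 3·e^(−0) + 6·e^(−1.6026) + 3·e^(−2.2436) + 2·e^(−2.5641) = 3.0000 + 1.2082 + 0.31823 + 0.15398 = 4.6804.
⟨E⟩ = Σ Eᵢ gᵢe^(−Eᵢ/kT) / Z = (0·3.0000 + 5·1.2082 + 7·0.31823 + 8·0.15398) / 4.6804 = 2.03 ε.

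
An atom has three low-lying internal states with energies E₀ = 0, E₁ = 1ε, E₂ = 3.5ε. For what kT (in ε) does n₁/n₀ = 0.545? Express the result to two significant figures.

1.6 ε

n₁/n₀ = exp[−(E₁−E₀)/kT] = 0.545.
⇒ (E₁−E₀)/kT = ln(1/0.545) = ln(1.835) = 0.6070.
kT = 1ε / 0.6070 = 1.6 ε.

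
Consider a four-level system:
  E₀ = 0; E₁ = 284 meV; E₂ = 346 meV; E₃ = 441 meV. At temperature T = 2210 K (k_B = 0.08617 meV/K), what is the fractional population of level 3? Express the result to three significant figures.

0.0664

k_BT = 0.08617 × 2210 K = 190.44 meV.
Eᵢ/kT = 0, 1.4913, 1.8168, 2.3157.
Z = Σ e^(−Eᵢ/kT) = e^(−0) + e^(−1.4913) + e^(−1.8168) + e^(−2.3157) = 1.0000 + 0.22508 + 0.16255 + 0.098697 = 1.4863.
P₃ = e^(−E₃/kT) / Z = 0.098697/1.4863 = 0.0664.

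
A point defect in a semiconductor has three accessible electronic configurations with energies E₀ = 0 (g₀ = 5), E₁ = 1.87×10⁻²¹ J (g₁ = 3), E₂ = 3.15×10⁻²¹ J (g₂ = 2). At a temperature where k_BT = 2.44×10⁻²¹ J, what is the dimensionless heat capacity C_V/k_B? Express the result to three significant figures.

Eᵢ/kT = 0, 0.76639, 1.2910.
Z = Σ gᵢe^(−Eᵢ/kT) = 5·e^(−0) + 3·e^(−0.76639) + 2·e^(−1.2910) = 5.0000 + 1.3941 + 0.54999 = 6.9441.
⟨E⟩ = 0.62491, ⟨E²⟩ = 1.4879.
C_V/k_B = (⟨E²⟩ − ⟨E⟩²)/(kT)² = (1.4879 − 0.39051)/5.9536 = 0.184.

0.184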